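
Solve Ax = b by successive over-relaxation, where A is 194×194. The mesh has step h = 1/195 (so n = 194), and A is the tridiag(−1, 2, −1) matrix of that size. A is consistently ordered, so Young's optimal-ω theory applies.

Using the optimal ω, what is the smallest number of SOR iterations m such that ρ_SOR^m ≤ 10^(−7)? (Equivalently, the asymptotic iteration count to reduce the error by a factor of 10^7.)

½·tridiag(1,0,1) at n=194: λ_k = cos(kπ/195); max |λ| at k=1 ⇒ ρ_J = cos(π/195) ≈ 0.9998702.
√(1−ρ_J²) = |sin(π/195)| = 0.0161100
ω* = 2 / (1 + 0.0161100) = 2 / 1.0161100 ≈ 1.9682908.
ρ_SOR = ω* − 1 ≈ 0.9682908.
ρ_SOR^m ≤ 10^(−7) ⇔ m ≥ 7·ln10/(−ln 0.9682908) = 16.1181/0.0322228 = 500.208; m = ⌈500.208⌉ = 501.

m = 501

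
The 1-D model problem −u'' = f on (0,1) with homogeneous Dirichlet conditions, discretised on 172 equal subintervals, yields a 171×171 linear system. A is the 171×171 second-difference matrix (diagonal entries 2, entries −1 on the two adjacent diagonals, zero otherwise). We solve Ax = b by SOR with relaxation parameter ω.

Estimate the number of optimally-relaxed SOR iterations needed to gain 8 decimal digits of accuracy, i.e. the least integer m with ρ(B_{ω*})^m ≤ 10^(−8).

m = 505

B_J for the 171×171 system has eigenvalues cos(kπ/172); ρ_J = cos(π/172) = 0.9998332.
√(1−ρ_J²) = |sin(π/172)| = 0.0182641
ω* = 2/(1 + 0.0182641) = 2/1.0182641 = 1.9641270.
and ρ(B_{ω*}) = 1.9641270 − 1 = 0.9641270.
8·ln10 = 18.4207; −ln(0.9641270) = 0.0365323; m = ⌈18.4207/0.0365323⌉ = ⌈504.231⌉ = 505.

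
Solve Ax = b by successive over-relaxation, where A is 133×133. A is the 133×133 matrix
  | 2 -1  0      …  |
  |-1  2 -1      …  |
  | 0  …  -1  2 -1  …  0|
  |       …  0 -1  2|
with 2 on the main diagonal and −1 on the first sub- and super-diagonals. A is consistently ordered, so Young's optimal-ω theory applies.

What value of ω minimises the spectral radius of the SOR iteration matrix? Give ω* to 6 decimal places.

ω* = 1.954189

ρ_J = max_k |cos(kπ/134)| = cos(π/134) = 0.999725
root = sin(π/134) = 0.0234426  (since 1−cos² = sin²).
ω* = 2 / (1 + 0.0234426) = 2 / 1.0234426 ≈ 1.954189.
[ρ_SOR] ω* − 1 = 0.954189.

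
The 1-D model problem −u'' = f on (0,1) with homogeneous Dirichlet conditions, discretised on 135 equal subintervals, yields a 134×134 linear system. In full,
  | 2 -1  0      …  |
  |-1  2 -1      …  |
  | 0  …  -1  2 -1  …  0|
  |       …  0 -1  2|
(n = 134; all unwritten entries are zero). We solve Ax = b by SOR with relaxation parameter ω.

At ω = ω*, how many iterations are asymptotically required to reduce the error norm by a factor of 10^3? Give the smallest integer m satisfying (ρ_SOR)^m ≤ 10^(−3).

m = 149

[ρ_J] n=134: ρ(B_J) = cos(π/(n+1)) = cos(π/135) = 0.9997292.
1 − cos²(π/135) = sin²(π/135) ⇒ √(1−ρ_J²) = sin(π/135) = 0.0232690.
Young: ω* = 2/(1+√(1−ρ_J²)) = 2/(1+0.0232690) = 2/1.0232690 = 1.9545203.
[ρ_SOR] ω* − 1 = 0.9545203.
Need (0.9545203)^m ≤ 10^(−3): m ≥ 3·ln10/|ln 0.9545203| = 6.90776/0.0465464 = 148.406 ⇒ m = 149.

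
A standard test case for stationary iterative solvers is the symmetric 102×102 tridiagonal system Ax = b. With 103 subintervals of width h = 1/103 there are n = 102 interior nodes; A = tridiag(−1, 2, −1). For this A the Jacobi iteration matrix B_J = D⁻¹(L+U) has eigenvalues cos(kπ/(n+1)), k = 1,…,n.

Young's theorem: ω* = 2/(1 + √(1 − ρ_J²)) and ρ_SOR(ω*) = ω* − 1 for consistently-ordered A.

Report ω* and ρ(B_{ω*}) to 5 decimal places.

n=102: λ(B_J) = 1 − λ(A)/2 = cos(kπ/103); k=1 gives ρ_J = 0.99953.
√(1 − cos²(π/103)) = sin(π/103) ≈ 0.030496.
ω* = 2/(1 + 0.030496) = 2/1.030496 = 1.94081.
At ω = 1.94081 every |λ(B_ω)| = ω−1, so ρ_SOR = 0.94081.

ω* = 1.94081, ρ_SOR = 0.94081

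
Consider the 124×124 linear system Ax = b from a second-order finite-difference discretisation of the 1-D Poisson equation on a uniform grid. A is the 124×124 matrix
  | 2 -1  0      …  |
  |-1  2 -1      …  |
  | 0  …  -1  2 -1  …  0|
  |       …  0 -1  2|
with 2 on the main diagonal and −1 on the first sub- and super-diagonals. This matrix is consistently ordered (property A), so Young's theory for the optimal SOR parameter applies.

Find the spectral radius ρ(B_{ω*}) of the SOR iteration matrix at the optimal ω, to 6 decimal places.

[ρ_J] n=124: ρ(B_J) = cos(π/(n+1)) = cos(π/125) = 0.999684.
√(1−ρ_J²) simplifies to sin(π/125) = 0.0251301.
ω* = 2/(1 + 0.0251301) = 2/1.0251301 = 1.950972.
[ρ_SOR] ω* − 1 = 0.950972.

ρ_SOR = 0.950972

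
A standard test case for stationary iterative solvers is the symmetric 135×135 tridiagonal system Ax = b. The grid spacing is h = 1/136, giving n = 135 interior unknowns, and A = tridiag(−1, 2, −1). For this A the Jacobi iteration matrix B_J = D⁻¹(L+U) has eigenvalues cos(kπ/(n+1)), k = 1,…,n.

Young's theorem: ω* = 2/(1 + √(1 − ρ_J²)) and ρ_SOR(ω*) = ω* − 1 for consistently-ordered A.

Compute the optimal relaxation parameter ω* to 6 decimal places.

ω* = 1.954847

With n=135, ρ(Jacobi) = cos(π/136) = 0.999733.
√(1−ρ_J²) = |sin(π/136)| = 0.0230979
Young: ω* = 2/(1+√(1−ρ_J²)) = 2/(1+0.0230979) = 2/1.0230979 = 1.954847.
ρ_SOR = ω* − 1 = 1.954847 − 1 = 0.954847.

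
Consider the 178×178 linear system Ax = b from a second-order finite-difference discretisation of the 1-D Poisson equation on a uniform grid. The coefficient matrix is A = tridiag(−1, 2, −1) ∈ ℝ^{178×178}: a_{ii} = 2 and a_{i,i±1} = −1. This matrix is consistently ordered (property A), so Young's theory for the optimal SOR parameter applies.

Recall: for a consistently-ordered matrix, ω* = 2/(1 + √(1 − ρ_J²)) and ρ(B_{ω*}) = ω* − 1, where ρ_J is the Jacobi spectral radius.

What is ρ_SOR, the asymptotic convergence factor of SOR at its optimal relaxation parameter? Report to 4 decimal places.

spectrum of D⁻¹(L+U) = {cos(kπ/179) : 1≤k≤178}; ρ_J = cos(π/179) = 0.9998.
root = sin(π/179) = 0.01755  (since 1−cos² = sin²).
ω* = 2/(1 + 0.01755) = 2/1.01755 = 1.9655.
At ω = 1.9655 every |λ(B_ω)| = ω−1, so ρ_SOR = 0.9655.

ρ_SOR = 0.9655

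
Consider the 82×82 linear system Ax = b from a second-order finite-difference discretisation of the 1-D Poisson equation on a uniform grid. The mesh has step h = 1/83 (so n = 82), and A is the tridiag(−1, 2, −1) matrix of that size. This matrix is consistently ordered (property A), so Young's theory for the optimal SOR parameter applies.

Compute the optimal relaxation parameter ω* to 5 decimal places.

ω* = 1.92708

ρ_J = max_k |cos(kπ/83)| = cos(π/83) = 0.99928
√(1 − cos²(π/83)) = sin(π/83) ≈ 0.037841.
ω* = 2/(1+0.037841) = 1.92708
[ρ_SOR] ω* − 1 = 0.92708.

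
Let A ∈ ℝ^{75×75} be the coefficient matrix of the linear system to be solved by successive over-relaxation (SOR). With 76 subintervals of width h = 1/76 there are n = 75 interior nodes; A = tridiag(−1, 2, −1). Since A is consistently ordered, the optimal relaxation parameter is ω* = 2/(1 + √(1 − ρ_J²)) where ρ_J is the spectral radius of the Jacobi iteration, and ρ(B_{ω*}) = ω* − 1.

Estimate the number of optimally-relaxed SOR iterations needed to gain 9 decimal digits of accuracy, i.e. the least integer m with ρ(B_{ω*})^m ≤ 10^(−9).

B_J for the 75×75 system has eigenvalues cos(kπ/76); ρ_J = cos(π/76) = 0.9991458.
√(1−ρ_J²) simplifies to sin(π/76) = 0.0413250.
So ω* = 2/1.0413250 = 1.9206300 (Young).
ρ_SOR = ω* − 1 ≈ 0.9206300.
ρ_SOR^m ≤ 10^(−9) ⇔ m ≥ 9·ln10/(−ln 0.9206300) = 20.7233/0.0826971 = 250.593; m = ⌈250.593⌉ = 251.

m = 251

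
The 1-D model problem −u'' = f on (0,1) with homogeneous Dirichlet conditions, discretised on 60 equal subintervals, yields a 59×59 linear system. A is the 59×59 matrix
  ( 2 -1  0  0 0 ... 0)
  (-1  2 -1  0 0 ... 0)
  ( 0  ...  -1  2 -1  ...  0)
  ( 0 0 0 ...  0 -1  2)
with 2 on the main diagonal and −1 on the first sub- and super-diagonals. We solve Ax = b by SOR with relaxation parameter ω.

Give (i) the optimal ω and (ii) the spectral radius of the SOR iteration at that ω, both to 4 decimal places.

ρ_J = max_k |cos(kπ/60)| = cos(π/60) = 0.9986
√(1−ρ_J²) = |sin(π/60)| = 0.05234
So ω* = 2/1.05234 = 1.9005 (Young).
ρ_SOR = ω* − 1 ≈ 0.9005.

ω* = 1.9005, ρ_SOR = 0.9005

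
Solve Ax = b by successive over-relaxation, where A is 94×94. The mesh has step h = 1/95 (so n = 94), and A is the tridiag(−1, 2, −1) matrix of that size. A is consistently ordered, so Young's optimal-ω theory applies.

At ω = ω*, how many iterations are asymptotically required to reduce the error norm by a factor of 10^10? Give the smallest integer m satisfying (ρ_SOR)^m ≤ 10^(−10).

m = 349

With n=94, ρ(Jacobi) = cos(π/95) = 0.9994533.
√(1−ρ_J²) = |sin(π/95)| = 0.0330634
ω* = 2 / (1 + 0.0330634) = 2 / 1.0330634 ≈ 1.9359896.
[ρ_SOR] ω* − 1 = 0.9359896.
For 10 digits: m = 10·ln10 / (−ln 0.9359896) = 23.0259/0.0661509 = 348.081; round up → m = 349.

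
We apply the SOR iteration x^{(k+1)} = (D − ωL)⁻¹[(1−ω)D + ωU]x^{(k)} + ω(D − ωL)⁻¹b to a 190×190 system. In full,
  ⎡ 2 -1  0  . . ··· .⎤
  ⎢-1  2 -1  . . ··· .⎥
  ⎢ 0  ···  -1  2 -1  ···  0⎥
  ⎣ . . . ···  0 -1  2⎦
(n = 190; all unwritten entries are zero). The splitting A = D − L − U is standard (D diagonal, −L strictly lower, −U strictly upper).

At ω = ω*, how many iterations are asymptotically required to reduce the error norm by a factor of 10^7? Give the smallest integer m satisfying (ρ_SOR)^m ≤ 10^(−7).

m = 490

n=190: λ(B_J) = 1 − λ(A)/2 = cos(kπ/191); k=1 gives ρ_J = 0.9998647.
root = sin(π/191) = 0.0164474  (since 1−cos² = sin²).
So ω* = 2/1.0164474 = 1.9676375 (Young).
Hence ρ(B_{ω*}) = 1.9676375 − 1 = 0.9676375.
Need (0.9676375)^m ≤ 10^(−7): m ≥ 7·ln10/|ln 0.9676375| = 16.1181/0.0328977 = 489.946 ⇒ m = 490.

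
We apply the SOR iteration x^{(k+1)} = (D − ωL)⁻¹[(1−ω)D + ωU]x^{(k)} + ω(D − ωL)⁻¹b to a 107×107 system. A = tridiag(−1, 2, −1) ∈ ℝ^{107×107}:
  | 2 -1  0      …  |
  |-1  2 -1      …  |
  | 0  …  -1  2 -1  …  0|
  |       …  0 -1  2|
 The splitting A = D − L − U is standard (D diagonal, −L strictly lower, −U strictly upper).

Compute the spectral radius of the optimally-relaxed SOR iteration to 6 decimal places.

ρ_SOR = 0.943475

n=107: λ(B_J) = 1 − λ(A)/2 = cos(kπ/108); k=1 gives ρ_J = 0.999577.
1 − cos²(π/108) = sin²(π/108) ⇒ √(1−ρ_J²) = sin(π/108) = 0.0290847.
Then 2/(1+√(1−ρ_J²)) = 2/(1+0.0290847); ω* = 2/1.0290847 = 1.943475.
ρ_SOR = ω* − 1 ≈ 0.943475.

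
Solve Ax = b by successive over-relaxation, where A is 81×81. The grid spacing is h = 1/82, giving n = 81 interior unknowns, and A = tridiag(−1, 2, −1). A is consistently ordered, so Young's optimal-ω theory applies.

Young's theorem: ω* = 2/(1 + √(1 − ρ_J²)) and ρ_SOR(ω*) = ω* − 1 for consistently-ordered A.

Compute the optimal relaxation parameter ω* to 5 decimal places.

ω* = 1.92622

ρ_J = max_k |cos(kπ/82)| = cos(π/82) = 0.99927
√(1−ρ_J²) simplifies to sin(π/82) = 0.038303.
[ω*] 2 ÷ (1 + 0.038303) = 2 ÷ 1.038303 = 1.92622.
At ω = 1.92622 every |λ(B_ω)| = ω−1, so ρ_SOR = 0.92622.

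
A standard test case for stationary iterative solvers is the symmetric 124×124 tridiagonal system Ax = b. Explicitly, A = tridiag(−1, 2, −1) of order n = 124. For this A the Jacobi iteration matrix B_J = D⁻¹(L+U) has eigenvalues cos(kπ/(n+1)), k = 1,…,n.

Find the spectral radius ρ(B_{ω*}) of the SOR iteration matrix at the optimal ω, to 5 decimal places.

B_J for the 124×124 system has eigenvalues cos(kπ/125); ρ_J = cos(π/125) = 0.99968.
1 − cos²(π/125) = sin²(π/125) ⇒ √(1−ρ_J²) = sin(π/125) = 0.025130.
ω* = 2/(1+0.025130) = 1.95097
ρ(B_{ω*}) = ω*−1 = 0.95097

ρ_SOR = 0.95097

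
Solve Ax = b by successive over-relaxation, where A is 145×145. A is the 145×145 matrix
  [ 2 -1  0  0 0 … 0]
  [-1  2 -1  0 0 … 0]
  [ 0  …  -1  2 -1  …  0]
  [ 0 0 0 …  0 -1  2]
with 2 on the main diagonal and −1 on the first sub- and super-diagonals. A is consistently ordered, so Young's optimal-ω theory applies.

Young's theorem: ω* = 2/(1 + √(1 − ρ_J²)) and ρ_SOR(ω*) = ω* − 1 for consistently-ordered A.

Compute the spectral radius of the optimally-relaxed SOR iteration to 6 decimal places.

ρ_SOR = 0.957874

B_J for the 145×145 system has eigenvalues cos(kπ/146); ρ_J = cos(π/146) = 0.999769.
√(1 − cos²(π/146)) = sin(π/146) ≈ 0.0215161.
ω* = 2/(1 + 0.0215161) = 2/1.0215161 = 1.957874.
ρ_SOR = ω* − 1 ≈ 0.957874.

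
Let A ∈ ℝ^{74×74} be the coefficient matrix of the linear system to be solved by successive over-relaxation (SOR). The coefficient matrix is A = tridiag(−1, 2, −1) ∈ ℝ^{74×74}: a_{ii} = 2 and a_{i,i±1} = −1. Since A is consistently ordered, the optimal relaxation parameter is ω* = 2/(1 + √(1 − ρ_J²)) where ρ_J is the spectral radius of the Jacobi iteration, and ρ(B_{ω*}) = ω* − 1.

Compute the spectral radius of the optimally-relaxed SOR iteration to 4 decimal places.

ρ_SOR = 0.9196

spectrum of D⁻¹(L+U) = {cos(kπ/75) : 1≤k≤74}; ρ_J = cos(π/75) = 0.9991.
root = sin(π/75) = 0.04188  (since 1−cos² = sin²).
So ω* = 2/1.04188 = 1.9196 (Young).
At ω = 1.9196 every |λ(B_ω)| = ω−1, so ρ_SOR = 0.9196.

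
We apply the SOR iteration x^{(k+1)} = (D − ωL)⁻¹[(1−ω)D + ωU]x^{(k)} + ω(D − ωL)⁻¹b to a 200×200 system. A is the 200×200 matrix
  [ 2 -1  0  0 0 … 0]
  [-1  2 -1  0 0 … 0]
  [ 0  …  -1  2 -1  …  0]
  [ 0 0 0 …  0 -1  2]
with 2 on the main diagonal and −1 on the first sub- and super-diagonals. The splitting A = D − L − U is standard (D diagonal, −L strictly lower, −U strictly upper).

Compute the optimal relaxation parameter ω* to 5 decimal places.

With n=200, ρ(Jacobi) = cos(π/201) = 0.99988.
√(1−ρ_J²) = |sin(π/201)| = 0.015629
So ω* = 2/1.015629 = 1.96922 (Young).
Hence ρ(B_{ω*}) = 1.96922 − 1 = 0.96922.

ω* = 1.96922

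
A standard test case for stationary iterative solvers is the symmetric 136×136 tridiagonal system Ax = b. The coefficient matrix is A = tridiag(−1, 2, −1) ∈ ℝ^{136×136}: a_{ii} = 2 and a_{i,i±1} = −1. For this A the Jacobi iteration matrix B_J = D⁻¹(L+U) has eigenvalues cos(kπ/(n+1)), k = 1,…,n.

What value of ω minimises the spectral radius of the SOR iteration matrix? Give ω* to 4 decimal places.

ω* = 1.9552

B_J for the 136×136 system has eigenvalues cos(kπ/137); ρ_J = cos(π/137) = 0.9997.
√(1−ρ_J²) = |sin(π/137)| = 0.02293
ω* = 2/(1 + 0.02293) = 2/1.02293 = 1.9552.
At ω = 1.9552 every |λ(B_ω)| = ω−1, so ρ_SOR = 0.9552.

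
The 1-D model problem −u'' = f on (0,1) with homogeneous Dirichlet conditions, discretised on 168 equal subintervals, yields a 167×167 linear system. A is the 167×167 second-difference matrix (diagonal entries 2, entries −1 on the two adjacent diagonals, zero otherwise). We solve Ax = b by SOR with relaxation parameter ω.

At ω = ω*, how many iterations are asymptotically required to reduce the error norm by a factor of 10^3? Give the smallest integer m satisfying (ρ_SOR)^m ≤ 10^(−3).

m = 185

B_J for the 167×167 system has eigenvalues cos(kπ/168); ρ_J = cos(π/168) = 0.9998252.
1 − cos²(π/168) = sin²(π/168) ⇒ √(1−ρ_J²) = sin(π/168) = 0.0186989.
ω* = 2/(1 + 0.0186989) = 2/1.0186989 = 1.9632887.
and ρ(B_{ω*}) = 1.9632887 − 1 = 0.9632887.
Need (0.9632887)^m ≤ 10^(−3): m ≥ 3·ln10/|ln 0.9632887| = 6.90776/0.0374021 = 184.689 ⇒ m = 185.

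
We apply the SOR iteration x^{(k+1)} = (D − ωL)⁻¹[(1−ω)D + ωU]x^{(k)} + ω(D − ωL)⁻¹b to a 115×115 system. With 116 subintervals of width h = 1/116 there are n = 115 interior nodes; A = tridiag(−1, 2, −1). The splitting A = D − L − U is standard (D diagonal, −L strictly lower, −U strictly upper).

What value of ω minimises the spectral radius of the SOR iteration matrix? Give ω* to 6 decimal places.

[ρ_J] n=115: ρ(B_J) = cos(π/(n+1)) = cos(π/116) = 0.999633.
√(1−ρ_J²) = |sin(π/116)| = 0.0270794
Then 2/(1+√(1−ρ_J²)) = 2/(1+0.0270794); ω* = 2/1.0270794 = 1.947269.
[ρ_SOR] ω* − 1 = 0.947269.

ω* = 1.947269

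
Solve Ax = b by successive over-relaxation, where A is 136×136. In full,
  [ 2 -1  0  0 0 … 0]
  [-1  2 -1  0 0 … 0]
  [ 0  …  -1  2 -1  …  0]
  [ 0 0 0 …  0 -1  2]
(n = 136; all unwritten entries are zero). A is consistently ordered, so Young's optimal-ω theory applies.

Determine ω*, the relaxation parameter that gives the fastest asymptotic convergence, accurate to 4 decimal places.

ρ_J = max_k |cos(kπ/137)| = cos(π/137) = 0.9997
√(1−ρ_J²) = |sin(π/137)| = 0.02293
So ω* = 2/1.02293 = 1.9552 (Young).
Hence ρ(B_{ω*}) = 1.9552 − 1 = 0.9552.

ω* = 1.9552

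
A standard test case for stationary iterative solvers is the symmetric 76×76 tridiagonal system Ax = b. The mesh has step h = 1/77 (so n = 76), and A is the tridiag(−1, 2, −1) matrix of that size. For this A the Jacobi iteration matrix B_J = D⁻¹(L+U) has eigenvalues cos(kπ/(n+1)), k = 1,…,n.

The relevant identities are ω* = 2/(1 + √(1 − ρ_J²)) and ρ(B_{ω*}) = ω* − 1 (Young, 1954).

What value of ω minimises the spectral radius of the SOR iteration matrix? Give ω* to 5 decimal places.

ω* = 1.92162

[ρ_J] n=76: ρ(B_J) = cos(π/(n+1)) = cos(π/77) = 0.99917.
√(1−ρ_J²) = |sin(π/77)| = 0.040789
Then 2/(1+√(1−ρ_J²)) = 2/(1+0.040789); ω* = 2/1.040789 = 1.92162.
ρ(B_{ω*}) = ω*−1 = 0.92162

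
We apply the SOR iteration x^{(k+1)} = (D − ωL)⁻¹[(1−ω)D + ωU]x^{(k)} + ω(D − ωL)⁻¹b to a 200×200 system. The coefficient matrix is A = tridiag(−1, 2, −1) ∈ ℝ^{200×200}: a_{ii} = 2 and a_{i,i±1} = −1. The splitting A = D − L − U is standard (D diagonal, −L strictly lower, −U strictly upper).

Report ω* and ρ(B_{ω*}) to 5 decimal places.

ω* = 1.96922, ρ_SOR = 0.96922

With n=200, ρ(Jacobi) = cos(π/201) = 0.99988.
root = sin(π/201) = 0.015629  (since 1−cos² = sin²).
Then 2/(1+√(1−ρ_J²)) = 2/(1+0.015629); ω* = 2/1.015629 = 1.96922.
and ρ(B_{ω*}) = 1.96922 − 1 = 0.96922.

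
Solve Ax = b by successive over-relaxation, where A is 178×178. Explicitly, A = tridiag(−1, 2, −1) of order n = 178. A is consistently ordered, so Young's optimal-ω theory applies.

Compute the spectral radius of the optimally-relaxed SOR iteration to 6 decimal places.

½·tridiag(1,0,1) at n=178: λ_k = cos(kπ/179); max |λ| at k=1 ⇒ ρ_J = cos(π/179) ≈ 0.999846.
1 − cos²(π/179) = sin²(π/179) ⇒ √(1−ρ_J²) = sin(π/179) = 0.0175499.
ω* = 2/(1+0.0175499) = 1.965506
ρ_SOR = ω* − 1 ≈ 0.965506.

ρ_SOR = 0.965506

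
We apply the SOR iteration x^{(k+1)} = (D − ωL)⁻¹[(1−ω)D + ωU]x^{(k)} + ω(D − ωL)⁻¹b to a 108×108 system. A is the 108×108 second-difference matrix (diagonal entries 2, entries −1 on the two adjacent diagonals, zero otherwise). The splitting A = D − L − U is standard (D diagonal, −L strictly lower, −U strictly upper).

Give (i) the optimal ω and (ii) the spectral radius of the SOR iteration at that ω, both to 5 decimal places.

With n=108, ρ(Jacobi) = cos(π/109) = 0.99958.
√(1−ρ_J²) simplifies to sin(π/109) = 0.028818.
[ω*] 2 ÷ (1 + 0.028818) = 2 ÷ 1.028818 = 1.94398.
ρ_SOR = ω* − 1 ≈ 0.94398.

ω* = 1.94398, ρ_SOR = 0.94398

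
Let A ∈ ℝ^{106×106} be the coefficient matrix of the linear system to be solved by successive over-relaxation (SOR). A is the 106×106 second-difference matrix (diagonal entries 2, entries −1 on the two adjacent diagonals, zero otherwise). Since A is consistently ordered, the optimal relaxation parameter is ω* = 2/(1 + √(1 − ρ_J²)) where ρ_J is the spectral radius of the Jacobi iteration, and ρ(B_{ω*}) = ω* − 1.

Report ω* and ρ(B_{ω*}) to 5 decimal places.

ρ_J = max_k |cos(kπ/107)| = cos(π/107) = 0.99957
√(1−ρ_J²) simplifies to sin(π/107) = 0.029356.
ω* = 2/(1+0.029356) = 1.94296
[ρ_SOR] ω* − 1 = 0.94296.

ω* = 1.94296, ρ_SOR = 0.94296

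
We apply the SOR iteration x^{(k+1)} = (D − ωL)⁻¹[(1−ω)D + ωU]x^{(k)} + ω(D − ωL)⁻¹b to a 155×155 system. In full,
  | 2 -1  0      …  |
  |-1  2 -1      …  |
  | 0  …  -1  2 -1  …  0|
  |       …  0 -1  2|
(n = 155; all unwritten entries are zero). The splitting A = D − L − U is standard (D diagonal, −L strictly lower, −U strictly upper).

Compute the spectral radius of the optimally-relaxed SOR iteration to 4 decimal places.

ρ_J = max_k |cos(kπ/156)| = cos(π/156) = 0.9998
√(1−ρ_J²) simplifies to sin(π/156) = 0.02014.
Then 2/(1+√(1−ρ_J²)) = 2/(1+0.02014); ω* = 2/1.02014 = 1.9605.
and ρ(B_{ω*}) = 1.9605 − 1 = 0.9605.

ρ_SOR = 0.9605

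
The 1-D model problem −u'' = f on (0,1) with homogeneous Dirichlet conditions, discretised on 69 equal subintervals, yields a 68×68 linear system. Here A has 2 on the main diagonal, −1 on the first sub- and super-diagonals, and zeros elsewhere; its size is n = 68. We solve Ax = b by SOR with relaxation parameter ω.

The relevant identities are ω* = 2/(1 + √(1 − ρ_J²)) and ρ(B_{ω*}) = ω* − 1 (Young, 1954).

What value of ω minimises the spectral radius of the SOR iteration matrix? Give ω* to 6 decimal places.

n=68: λ(B_J) = 1 − λ(A)/2 = cos(kπ/69); k=1 gives ρ_J = 0.998964.
√(1 − cos²(π/69)) = sin(π/69) ≈ 0.0455146.
ω* = 2/(1 + 0.0455146) = 2/1.0455146 = 1.912934.
Hence ρ(B_{ω*}) = 1.912934 − 1 = 0.912934.

ω* = 1.912934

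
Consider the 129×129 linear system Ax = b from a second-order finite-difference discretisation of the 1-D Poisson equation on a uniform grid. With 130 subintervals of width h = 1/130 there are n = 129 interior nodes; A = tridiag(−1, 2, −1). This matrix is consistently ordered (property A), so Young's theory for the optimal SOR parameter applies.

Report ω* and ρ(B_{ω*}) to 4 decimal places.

spectrum of D⁻¹(L+U) = {cos(kπ/130) : 1≤k≤129}; ρ_J = cos(π/130) = 0.9997.
root = sin(π/130) = 0.02416  (since 1−cos² = sin²).
Young: ω* = 2/(1+√(1−ρ_J²)) = 2/(1+0.02416) = 2/1.02416 = 1.9528.
Hence ρ(B_{ω*}) = 1.9528 − 1 = 0.9528.

ω* = 1.9528, ρ_SOR = 0.9528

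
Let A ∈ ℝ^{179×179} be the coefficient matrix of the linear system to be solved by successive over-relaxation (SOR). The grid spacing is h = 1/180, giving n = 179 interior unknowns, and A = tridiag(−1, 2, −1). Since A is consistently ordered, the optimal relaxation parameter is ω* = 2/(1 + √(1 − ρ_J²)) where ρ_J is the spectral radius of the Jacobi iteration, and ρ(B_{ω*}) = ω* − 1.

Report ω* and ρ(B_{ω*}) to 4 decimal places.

½·tridiag(1,0,1) at n=179: λ_k = cos(kπ/180); max |λ| at k=1 ⇒ ρ_J = cos(π/180) ≈ 0.9998.
root = sin(π/180) = 0.01745  (since 1−cos² = sin²).
So ω* = 2/1.01745 = 1.9657 (Young).
ρ_SOR = ω* − 1 = 1.9657 − 1 = 0.9657.

ω* = 1.9657, ρ_SOR = 0.9657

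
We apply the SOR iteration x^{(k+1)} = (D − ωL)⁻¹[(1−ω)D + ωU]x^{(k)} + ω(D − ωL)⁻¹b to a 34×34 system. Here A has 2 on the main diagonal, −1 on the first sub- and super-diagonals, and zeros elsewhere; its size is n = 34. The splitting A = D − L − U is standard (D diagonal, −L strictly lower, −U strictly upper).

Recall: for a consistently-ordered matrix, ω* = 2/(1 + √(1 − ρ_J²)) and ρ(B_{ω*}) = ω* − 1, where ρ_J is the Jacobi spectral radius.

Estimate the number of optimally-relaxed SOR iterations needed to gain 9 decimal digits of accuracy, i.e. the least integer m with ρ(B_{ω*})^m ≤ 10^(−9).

m = 116

spectrum of D⁻¹(L+U) = {cos(kπ/35) : 1≤k≤34}; ρ_J = cos(π/35) = 0.9959743.
1 − cos²(π/35) = sin²(π/35) ⇒ √(1−ρ_J²) = sin(π/35) = 0.0896393.
Young: ω* = 2/(1+√(1−ρ_J²)) = 2/(1+0.0896393) = 2/1.0896393 = 1.8354698.
Hence ρ(B_{ω*}) = 1.8354698 − 1 = 0.8354698.
9·ln10 = 20.7233; −ln(0.8354698) = 0.179761; m = ⌈20.7233/0.179761⌉ = ⌈115.283⌉ = 116.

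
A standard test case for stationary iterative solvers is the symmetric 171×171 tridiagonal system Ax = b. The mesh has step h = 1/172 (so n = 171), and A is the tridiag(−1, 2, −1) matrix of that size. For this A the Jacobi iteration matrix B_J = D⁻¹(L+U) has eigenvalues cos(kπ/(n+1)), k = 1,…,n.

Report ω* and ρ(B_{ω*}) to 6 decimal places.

ω* = 1.964127, ρ_SOR = 0.964127

With n=171, ρ(Jacobi) = cos(π/172) = 0.999833.
1 − cos²(π/172) = sin²(π/172) ⇒ √(1−ρ_J²) = sin(π/172) = 0.0182641.
ω* = 2 / (1 + 0.0182641) = 2 / 1.0182641 ≈ 1.964127.
ρ_SOR = ω* − 1 = 1.964127 − 1 = 0.964127.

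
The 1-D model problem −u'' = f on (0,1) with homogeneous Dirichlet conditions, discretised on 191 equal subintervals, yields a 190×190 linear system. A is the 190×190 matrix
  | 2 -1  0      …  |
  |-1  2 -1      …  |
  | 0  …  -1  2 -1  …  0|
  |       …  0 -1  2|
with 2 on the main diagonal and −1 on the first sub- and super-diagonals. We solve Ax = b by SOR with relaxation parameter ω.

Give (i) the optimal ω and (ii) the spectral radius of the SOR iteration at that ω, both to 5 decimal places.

ω* = 1.96764, ρ_SOR = 0.96764

½·tridiag(1,0,1) at n=190: λ_k = cos(kπ/191); max |λ| at k=1 ⇒ ρ_J = cos(π/191) ≈ 0.99986.
root = sin(π/191) = 0.016447  (since 1−cos² = sin²).
[ω*] 2 ÷ (1 + 0.016447) = 2 ÷ 1.016447 = 1.96764.
At ω = 1.96764 every |λ(B_ω)| = ω−1, so ρ_SOR = 0.96764.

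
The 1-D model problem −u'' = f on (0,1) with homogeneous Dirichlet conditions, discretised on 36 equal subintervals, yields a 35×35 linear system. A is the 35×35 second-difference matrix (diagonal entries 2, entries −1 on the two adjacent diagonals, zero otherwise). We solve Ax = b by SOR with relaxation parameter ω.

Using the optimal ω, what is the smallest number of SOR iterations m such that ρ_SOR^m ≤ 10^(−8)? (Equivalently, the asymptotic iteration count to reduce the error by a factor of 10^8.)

B_J for the 35×35 system has eigenvalues cos(kπ/36); ρ_J = cos(π/36) = 0.9961947.
√(1−ρ_J²) = |sin(π/36)| = 0.0871557
[ω*] 2 ÷ (1 + 0.0871557) = 2 ÷ 1.0871557 = 1.8396629.
At ω = 1.8396629 every |λ(B_ω)| = ω−1, so ρ_SOR = 0.8396629.
ρ_SOR^m ≤ 10^(−8) ⇔ m ≥ 8·ln10/(−ln 0.8396629) = 18.4207/0.174755 = 105.409; m = ⌈105.409⌉ = 106.

m = 106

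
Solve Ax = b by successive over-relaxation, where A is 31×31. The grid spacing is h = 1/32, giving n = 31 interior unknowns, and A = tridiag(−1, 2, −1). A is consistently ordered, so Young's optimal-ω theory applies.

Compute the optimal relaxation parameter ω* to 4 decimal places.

ω* = 1.8215

With n=31, ρ(Jacobi) = cos(π/32) = 0.9952.
√(1 − cos²(π/32)) = sin(π/32) ≈ 0.09802.
Young: ω* = 2/(1+√(1−ρ_J²)) = 2/(1+0.09802) = 2/1.09802 = 1.8215.
ρ_SOR = ω* − 1 ≈ 0.8215.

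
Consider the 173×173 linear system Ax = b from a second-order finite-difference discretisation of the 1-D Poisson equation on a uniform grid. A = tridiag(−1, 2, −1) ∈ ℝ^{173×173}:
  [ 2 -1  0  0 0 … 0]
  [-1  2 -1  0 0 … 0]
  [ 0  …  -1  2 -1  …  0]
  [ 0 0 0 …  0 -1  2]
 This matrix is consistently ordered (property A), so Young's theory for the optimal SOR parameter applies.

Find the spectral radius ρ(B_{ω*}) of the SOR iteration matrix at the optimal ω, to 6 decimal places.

ρ_SOR = 0.964532

[ρ_J] n=173: ρ(B_J) = cos(π/(n+1)) = cos(π/174) = 0.999837.
1 − cos²(π/174) = sin²(π/174) ⇒ √(1−ρ_J²) = sin(π/174) = 0.0180541.
Young: ω* = 2/(1+√(1−ρ_J²)) = 2/(1+0.0180541) = 2/1.0180541 = 1.964532.
Hence ρ(B_{ω*}) = 1.964532 − 1 = 0.964532.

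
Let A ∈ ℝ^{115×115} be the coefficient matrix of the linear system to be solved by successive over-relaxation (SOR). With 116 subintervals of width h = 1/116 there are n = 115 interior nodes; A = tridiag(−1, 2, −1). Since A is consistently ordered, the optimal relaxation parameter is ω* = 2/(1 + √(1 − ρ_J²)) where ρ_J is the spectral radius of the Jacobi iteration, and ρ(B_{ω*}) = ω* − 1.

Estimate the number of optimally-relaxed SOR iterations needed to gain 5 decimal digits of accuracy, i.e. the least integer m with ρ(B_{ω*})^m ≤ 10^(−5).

m = 213

[ρ_J] n=115: ρ(B_J) = cos(π/(n+1)) = cos(π/116) = 0.9996333.
√(1−ρ_J²) simplifies to sin(π/116) = 0.0270794.
Young: ω* = 2/(1+√(1−ρ_J²)) = 2/(1+0.0270794) = 2/1.0270794 = 1.9472691.
At ω = 1.9472691 every |λ(B_ω)| = ω−1, so ρ_SOR = 0.9472691.
ρ_SOR^m ≤ 10^(−5) ⇔ m ≥ 5·ln10/(−ln 0.9472691) = 11.5129/0.0541721 = 212.525; m = ⌈212.525⌉ = 213.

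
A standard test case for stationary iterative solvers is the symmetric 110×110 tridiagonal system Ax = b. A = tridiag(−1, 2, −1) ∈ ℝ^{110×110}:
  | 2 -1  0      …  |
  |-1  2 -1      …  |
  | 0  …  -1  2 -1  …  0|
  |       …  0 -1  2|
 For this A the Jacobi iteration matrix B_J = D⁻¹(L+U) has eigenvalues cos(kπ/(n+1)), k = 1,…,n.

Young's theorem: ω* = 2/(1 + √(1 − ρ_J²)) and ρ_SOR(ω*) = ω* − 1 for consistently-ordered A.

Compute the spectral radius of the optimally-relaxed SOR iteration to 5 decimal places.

ρ_SOR = 0.94496

B_J for the 110×110 system has eigenvalues cos(kπ/111); ρ_J = cos(π/111) = 0.99960.
√(1 − cos²(π/111)) = sin(π/111) ≈ 0.028299.
ω* = 2 / (1 + 0.028299) = 2 / 1.028299 ≈ 1.94496.
Hence ρ(B_{ω*}) = 1.94496 − 1 = 0.94496.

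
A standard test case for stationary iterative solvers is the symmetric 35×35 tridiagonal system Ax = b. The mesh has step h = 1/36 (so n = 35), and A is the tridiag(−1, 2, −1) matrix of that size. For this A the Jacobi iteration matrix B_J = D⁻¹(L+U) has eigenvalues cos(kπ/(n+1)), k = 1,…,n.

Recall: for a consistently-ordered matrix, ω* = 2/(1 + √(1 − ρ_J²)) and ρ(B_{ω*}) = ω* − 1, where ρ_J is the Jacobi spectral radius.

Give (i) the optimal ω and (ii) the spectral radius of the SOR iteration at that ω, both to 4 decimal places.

ω* = 1.8397, ρ_SOR = 0.8397

ρ_J = max_k |cos(kπ/36)| = cos(π/36) = 0.9962
√(1−ρ_J²) simplifies to sin(π/36) = 0.08716.
Young: ω* = 2/(1+√(1−ρ_J²)) = 2/(1+0.08716) = 2/1.08716 = 1.8397.
ρ_SOR = ω* − 1 = 1.8397 − 1 = 0.8397.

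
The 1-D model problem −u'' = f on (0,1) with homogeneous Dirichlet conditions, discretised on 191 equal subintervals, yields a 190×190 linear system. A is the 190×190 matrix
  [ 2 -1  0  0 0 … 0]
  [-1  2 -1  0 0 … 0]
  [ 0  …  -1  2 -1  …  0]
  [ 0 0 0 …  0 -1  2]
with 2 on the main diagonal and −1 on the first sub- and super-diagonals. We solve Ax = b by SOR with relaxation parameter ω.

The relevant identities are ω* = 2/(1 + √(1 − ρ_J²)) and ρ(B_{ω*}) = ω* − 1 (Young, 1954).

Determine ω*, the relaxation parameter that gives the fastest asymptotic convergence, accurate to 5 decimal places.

ω* = 1.96764

[ρ_J] n=190: ρ(B_J) = cos(π/(n+1)) = cos(π/191) = 0.99986.
√(1 − cos²(π/191)) = sin(π/191) ≈ 0.016447.
ω* = 2/(1 + 0.016447) = 2/1.016447 = 1.96764.
ρ_SOR = ω* − 1 ≈ 0.96764.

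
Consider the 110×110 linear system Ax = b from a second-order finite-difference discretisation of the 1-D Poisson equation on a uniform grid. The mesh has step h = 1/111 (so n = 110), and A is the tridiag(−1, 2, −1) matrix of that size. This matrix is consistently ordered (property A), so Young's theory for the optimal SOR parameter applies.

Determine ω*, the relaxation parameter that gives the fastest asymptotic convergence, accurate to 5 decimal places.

ω* = 1.94496

B_J for the 110×110 system has eigenvalues cos(kπ/111); ρ_J = cos(π/111) = 0.99960.
root = sin(π/111) = 0.028299  (since 1−cos² = sin²).
ω* = 2/(1 + 0.028299) = 2/1.028299 = 1.94496.
and ρ(B_{ω*}) = 1.94496 − 1 = 0.94496.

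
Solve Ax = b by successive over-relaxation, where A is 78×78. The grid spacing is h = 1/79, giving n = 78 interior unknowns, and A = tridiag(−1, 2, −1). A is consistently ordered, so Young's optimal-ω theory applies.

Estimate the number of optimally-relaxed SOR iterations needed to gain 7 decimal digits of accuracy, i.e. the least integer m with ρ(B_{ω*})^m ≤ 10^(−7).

m = 203

n=78: λ(B_J) = 1 − λ(A)/2 = cos(kπ/79); k=1 gives ρ_J = 0.9992094.
√(1−ρ_J²) simplifies to sin(π/79) = 0.0397565.
ω* = 2 / (1 + 0.0397565) = 2 / 1.0397565 ≈ 1.9235273.
ρ(B_{ω*}) = ω*−1 = 0.9235273
ρ_SOR^m ≤ 10^(−7) ⇔ m ≥ 7·ln10/(−ln 0.9235273) = 16.1181/0.0795549 = 202.603; m = ⌈202.603⌉ = 203.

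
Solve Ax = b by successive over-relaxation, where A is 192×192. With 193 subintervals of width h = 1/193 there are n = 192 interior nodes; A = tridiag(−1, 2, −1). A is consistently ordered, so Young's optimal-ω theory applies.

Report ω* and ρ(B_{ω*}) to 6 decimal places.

ω* = 1.967967, ρ_SOR = 0.967967

spectrum of D⁻¹(L+U) = {cos(kπ/193) : 1≤k≤192}; ρ_J = cos(π/193) = 0.999868.
root = sin(π/193) = 0.0162770  (since 1−cos² = sin²).
Then 2/(1+√(1−ρ_J²)) = 2/(1+0.0162770); ω* = 2/1.0162770 = 1.967967.
ρ_SOR = ω* − 1 = 1.967967 − 1 = 0.967967.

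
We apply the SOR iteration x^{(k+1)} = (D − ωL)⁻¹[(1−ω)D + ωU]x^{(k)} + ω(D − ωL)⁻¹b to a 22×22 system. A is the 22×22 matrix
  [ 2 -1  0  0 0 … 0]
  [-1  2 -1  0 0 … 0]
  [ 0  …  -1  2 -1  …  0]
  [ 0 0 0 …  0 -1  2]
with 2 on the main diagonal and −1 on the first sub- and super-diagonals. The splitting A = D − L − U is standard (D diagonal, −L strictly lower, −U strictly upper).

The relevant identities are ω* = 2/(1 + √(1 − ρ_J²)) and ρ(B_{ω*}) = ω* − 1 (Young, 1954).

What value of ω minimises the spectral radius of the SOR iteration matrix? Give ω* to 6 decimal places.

ρ_J = max_k |cos(kπ/23)| = cos(π/23) = 0.990686
√(1−ρ_J²) simplifies to sin(π/23) = 0.1361666.
Then 2/(1+√(1−ρ_J²)) = 2/(1+0.1361666); ω* = 2/1.1361666 = 1.760305.
ρ(B_{ω*}) = ω*−1 = 0.760305

ω* = 1.760305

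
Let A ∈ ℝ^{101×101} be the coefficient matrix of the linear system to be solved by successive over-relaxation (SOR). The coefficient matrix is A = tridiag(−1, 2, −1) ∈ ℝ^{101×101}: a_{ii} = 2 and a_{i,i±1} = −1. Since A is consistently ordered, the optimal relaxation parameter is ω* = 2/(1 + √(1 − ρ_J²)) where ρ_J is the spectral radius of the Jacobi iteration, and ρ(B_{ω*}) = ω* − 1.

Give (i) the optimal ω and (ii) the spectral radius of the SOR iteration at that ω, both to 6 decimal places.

ω* = 1.940250, ρ_SOR = 0.940250

n=101: λ(B_J) = 1 − λ(A)/2 = cos(kπ/102); k=1 gives ρ_J = 0.999526.
1 − cos²(π/102) = sin²(π/102) ⇒ √(1−ρ_J²) = sin(π/102) = 0.0307951.
[ω*] 2 ÷ (1 + 0.0307951) = 2 ÷ 1.0307951 = 1.940250.
Hence ρ(B_{ω*}) = 1.940250 − 1 = 0.940250.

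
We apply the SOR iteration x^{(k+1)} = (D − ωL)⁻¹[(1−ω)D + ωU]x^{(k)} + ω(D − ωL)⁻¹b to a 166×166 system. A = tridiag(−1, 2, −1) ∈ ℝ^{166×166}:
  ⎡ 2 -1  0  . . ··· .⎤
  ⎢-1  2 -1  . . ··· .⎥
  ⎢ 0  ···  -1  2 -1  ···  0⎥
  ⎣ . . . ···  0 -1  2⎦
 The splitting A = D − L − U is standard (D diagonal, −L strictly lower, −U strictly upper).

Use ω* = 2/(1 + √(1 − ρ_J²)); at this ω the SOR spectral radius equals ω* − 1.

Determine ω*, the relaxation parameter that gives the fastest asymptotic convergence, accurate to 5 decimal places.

B_J for the 166×166 system has eigenvalues cos(kπ/167); ρ_J = cos(π/167) = 0.99982.
√(1−ρ_J²) = |sin(π/167)| = 0.018811
Then 2/(1+√(1−ρ_J²)) = 2/(1+0.018811); ω* = 2/1.018811 = 1.96307.
At ω = 1.96307 every |λ(B_ω)| = ω−1, so ρ_SOR = 0.96307.

ω* = 1.96307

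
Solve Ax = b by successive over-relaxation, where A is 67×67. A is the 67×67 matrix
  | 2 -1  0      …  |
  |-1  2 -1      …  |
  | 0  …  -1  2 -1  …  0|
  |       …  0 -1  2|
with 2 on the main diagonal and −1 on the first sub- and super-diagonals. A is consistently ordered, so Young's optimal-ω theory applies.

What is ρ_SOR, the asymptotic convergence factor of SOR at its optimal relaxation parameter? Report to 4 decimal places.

ρ_SOR = 0.9117

n=67: λ(B_J) = 1 − λ(A)/2 = cos(kπ/68); k=1 gives ρ_J = 0.9989.
√(1 − cos²(π/68)) = sin(π/68) ≈ 0.04618.
ω* = 2/(1 + 0.04618) = 2/1.04618 = 1.9117.
Hence ρ(B_{ω*}) = 1.9117 − 1 = 0.9117.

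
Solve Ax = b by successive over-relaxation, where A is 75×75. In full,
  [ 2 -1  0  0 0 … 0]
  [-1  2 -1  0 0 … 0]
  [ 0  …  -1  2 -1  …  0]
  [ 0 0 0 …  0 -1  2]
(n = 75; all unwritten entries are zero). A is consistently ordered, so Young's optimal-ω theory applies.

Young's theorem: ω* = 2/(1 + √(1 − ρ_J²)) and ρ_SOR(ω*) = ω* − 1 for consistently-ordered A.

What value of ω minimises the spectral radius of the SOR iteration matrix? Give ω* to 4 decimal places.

ω* = 1.9206

With n=75, ρ(Jacobi) = cos(π/76) = 0.9991.
√(1−ρ_J²) simplifies to sin(π/76) = 0.04132.
ω* = 2/(1 + 0.04132) = 2/1.04132 = 1.9206.
ρ(B_{ω*}) = ω*−1 = 0.9206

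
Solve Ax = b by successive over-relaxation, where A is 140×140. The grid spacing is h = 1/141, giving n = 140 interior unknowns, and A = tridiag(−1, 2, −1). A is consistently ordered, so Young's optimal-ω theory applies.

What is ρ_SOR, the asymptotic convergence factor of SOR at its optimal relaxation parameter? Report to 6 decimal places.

ρ_SOR = 0.956413

n=140: λ(B_J) = 1 − λ(A)/2 = cos(kπ/141); k=1 gives ρ_J = 0.999752.
√(1 − cos²(π/141)) = sin(π/141) ≈ 0.0222790.
Young: ω* = 2/(1+√(1−ρ_J²)) = 2/(1+0.0222790) = 2/1.0222790 = 1.956413.
At ω = 1.956413 every |λ(B_ω)| = ω−1, so ρ_SOR = 0.956413.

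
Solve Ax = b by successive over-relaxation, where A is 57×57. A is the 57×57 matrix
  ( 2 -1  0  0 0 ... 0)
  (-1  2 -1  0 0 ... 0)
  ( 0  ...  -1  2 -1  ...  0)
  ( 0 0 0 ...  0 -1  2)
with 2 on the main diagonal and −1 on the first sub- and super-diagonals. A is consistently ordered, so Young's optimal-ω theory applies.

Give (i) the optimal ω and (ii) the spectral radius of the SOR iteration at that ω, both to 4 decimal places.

ω* = 1.8973, ρ_SOR = 0.8973

ρ_J = max_k |cos(kπ/58)| = cos(π/58) = 0.9985
√(1−ρ_J²) simplifies to sin(π/58) = 0.05414.
Young: ω* = 2/(1+√(1−ρ_J²)) = 2/(1+0.05414) = 2/1.05414 = 1.8973.
Hence ρ(B_{ω*}) = 1.8973 − 1 = 0.8973.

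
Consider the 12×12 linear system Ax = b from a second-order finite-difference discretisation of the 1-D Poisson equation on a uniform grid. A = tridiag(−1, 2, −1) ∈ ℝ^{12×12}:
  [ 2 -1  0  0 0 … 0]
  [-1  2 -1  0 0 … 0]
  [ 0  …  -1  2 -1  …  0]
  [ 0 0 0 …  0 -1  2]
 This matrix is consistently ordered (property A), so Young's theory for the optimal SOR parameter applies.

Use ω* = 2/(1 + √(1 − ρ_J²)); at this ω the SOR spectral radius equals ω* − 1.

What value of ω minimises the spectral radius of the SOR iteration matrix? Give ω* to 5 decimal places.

½·tridiag(1,0,1) at n=12: λ_k = cos(kπ/13); max |λ| at k=1 ⇒ ρ_J = cos(π/13) ≈ 0.97094.
√(1 − cos²(π/13)) = sin(π/13) ≈ 0.239316.
[ω*] 2 ÷ (1 + 0.239316) = 2 ÷ 1.239316 = 1.61379.
Hence ρ(B_{ω*}) = 1.61379 − 1 = 0.61379.

ω* = 1.61379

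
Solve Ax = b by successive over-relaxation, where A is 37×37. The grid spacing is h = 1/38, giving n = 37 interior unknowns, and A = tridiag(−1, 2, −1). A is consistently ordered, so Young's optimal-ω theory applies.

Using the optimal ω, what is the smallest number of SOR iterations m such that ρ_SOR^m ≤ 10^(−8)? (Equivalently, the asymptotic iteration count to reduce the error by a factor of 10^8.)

m = 112

½·tridiag(1,0,1) at n=37: λ_k = cos(kπ/38); max |λ| at k=1 ⇒ ρ_J = cos(π/38) ≈ 0.9965845.
1 − cos²(π/38) = sin²(π/38) ⇒ √(1−ρ_J²) = sin(π/38) = 0.0825793.
[ω*] 2 ÷ (1 + 0.0825793) = 2 ÷ 1.0825793 = 1.8474397.
ρ_SOR = ω* − 1 ≈ 0.8474397.
m ≥ 8·ln10 / (−ln 0.8474397) = 111.279; smallest integer m = 112.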